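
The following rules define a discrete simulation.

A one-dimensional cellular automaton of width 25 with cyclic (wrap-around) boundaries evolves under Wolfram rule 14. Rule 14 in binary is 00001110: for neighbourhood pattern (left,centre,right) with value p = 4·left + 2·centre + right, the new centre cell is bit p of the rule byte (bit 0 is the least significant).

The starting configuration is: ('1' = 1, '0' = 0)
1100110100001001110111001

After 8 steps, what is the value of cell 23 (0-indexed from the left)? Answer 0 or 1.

gen 0: 1100110100001001110111001
gen 1: 0001100100011011000100011
gen 2: 0011001100110010001100110
gen 3: 0110011001100110011001100
gen 4: 1100110011001100110011000
gen 5: 1001100110011001100110001
gen 6: 0011001100110011001100011
gen 7: 0110011001100110011000110
gen 8: 1100110011001100110001100

0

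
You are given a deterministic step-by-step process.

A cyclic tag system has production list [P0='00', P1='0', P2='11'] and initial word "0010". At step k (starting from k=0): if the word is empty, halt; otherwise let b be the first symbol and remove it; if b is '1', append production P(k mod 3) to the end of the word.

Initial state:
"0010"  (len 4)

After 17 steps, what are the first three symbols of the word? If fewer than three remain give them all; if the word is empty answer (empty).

10

0) "0010"  (len 4)
1) "010"  (len 3)
2) "10"  (len 2)
3) "011"  (len 3)
4) "11"  (len 2)
5) "10"  (len 2)
6) "011"  (len 3)
7) "11"  (len 2)
8) "10"  (len 2)
9) "011"  (len 3)
10) "11"  (len 2)
11) "10"  (len 2)
12) "011"  (len 3)
13) "11"  (len 2)
14) "10"  (len 2)
15) "011"  (len 3)
16) "11"  (len 2)
17) "10"  (len 2)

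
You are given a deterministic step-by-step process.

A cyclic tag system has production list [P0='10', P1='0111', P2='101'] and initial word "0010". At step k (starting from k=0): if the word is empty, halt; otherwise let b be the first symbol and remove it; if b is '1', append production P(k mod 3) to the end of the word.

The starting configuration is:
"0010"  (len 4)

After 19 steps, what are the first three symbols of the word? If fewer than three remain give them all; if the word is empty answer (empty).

k=0  "0010"  (len 4)
k=1  "010"  (len 3)
k=2  "10"  (len 2)
k=3  "0101"  (len 4)
k=4  "101"  (len 3)
k=5  "010111"  (len 6)
k=6  "10111"  (len 5)
k=7  "011110"  (len 6)
k=8  "11110"  (len 5)
k=9  "1110101"  (len 7)
k=10  "11010110"  (len 8)
k=11  "10101100111"  (len 11)
k=12  "0101100111101"  (len 13)
k=13  "101100111101"  (len 12)
k=14  "011001111010111"  (len 15)
k=15  "11001111010111"  (len 14)
k=16  "100111101011110"  (len 15)
k=17  "001111010111100111"  (len 18)
k=18  "01111010111100111"  (len 17)
k=19  "1111010111100111"  (len 16)

111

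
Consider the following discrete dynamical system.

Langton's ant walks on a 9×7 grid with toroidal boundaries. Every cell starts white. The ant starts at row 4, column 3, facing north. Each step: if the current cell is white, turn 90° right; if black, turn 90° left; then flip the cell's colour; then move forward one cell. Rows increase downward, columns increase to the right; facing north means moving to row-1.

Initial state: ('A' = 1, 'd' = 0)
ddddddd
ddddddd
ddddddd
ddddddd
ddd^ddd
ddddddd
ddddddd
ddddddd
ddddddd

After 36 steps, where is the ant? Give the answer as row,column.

0) ddddddd
ddddddd
ddddddd
ddddddd
ddd^ddd
ddddddd
ddddddd
ddddddd
ddddddd
1) ddddddd
ddddddd
ddddddd
ddddddd
dddA>dd
ddddddd
ddddddd
ddddddd
ddddddd
2) ddddddd
ddddddd
ddddddd
ddddddd
dddAAdd
ddddvdd
ddddddd
ddddddd
ddddddd
3) ddddddd
ddddddd
ddddddd
ddddddd
dddAAdd
ddd<Add
ddddddd
ddddddd
ddddddd
4) ddddddd
ddddddd
ddddddd
ddddddd
ddd^Add
dddAAdd
ddddddd
ddddddd
ddddddd
5) ddddddd
ddddddd
ddddddd
ddddddd
dd<dAdd
dddAAdd
ddddddd
ddddddd
ddddddd
6) ddddddd
ddddddd
ddddddd
dd^dddd
ddAdAdd
dddAAdd
ddddddd
ddddddd
ddddddd
7) ddddddd
ddddddd
ddddddd
ddA>ddd
ddAdAdd
dddAAdd
ddddddd
ddddddd
ddddddd
8) ddddddd
ddddddd
ddddddd
ddAAddd
ddAvAdd
dddAAdd
ddddddd
ddddddd
ddddddd
9) ddddddd
ddddddd
ddddddd
ddAAddd
dd<AAdd
dddAAdd
ddddddd
ddddddd
ddddddd
10) ddddddd
ddddddd
ddddddd
ddAAddd
dddAAdd
ddvAAdd
ddddddd
ddddddd
ddddddd
11) ddddddd
ddddddd
ddddddd
ddAAddd
dddAAdd
d<AAAdd
ddddddd
ddddddd
ddddddd
12) ddddddd
ddddddd
ddddddd
ddAAddd
d^dAAdd
dAAAAdd
ddddddd
ddddddd
ddddddd
13) ddddddd
ddddddd
ddddddd
ddAAddd
dA>AAdd
dAAAAdd
ddddddd
ddddddd
ddddddd
14) ddddddd
ddddddd
ddddddd
ddAAddd
dAAAAdd
dAvAAdd
ddddddd
ddddddd
ddddddd
15) ddddddd
ddddddd
ddddddd
ddAAddd
dAAAAdd
dAd>Add
ddddddd
ddddddd
ddddddd
16) ddddddd
ddddddd
ddddddd
ddAAddd
dAA^Add
dAddAdd
ddddddd
ddddddd
ddddddd
17) ddddddd
ddddddd
ddddddd
ddAAddd
dA<dAdd
dAddAdd
ddddddd
ddddddd
ddddddd
18) ddddddd
ddddddd
ddddddd
ddAAddd
dAddAdd
dAvdAdd
ddddddd
ddddddd
ddddddd
19) ddddddd
ddddddd
ddddddd
ddAAddd
dAddAdd
d<AdAdd
ddddddd
ddddddd
ddddddd
20) ddddddd
ddddddd
ddddddd
ddAAddd
dAddAdd
ddAdAdd
dvddddd
ddddddd
ddddddd
21) ddddddd
ddddddd
ddddddd
ddAAddd
dAddAdd
ddAdAdd
<Addddd
ddddddd
ddddddd
22) ddddddd
ddddddd
ddddddd
ddAAddd
dAddAdd
^dAdAdd
AAddddd
ddddddd
ddddddd
23) ddddddd
ddddddd
ddddddd
ddAAddd
dAddAdd
A>AdAdd
AAddddd
ddddddd
ddddddd
24) ddddddd
ddddddd
ddddddd
ddAAddd
dAddAdd
AAAdAdd
Avddddd
ddddddd
ddddddd
25) ddddddd
ddddddd
ddddddd
ddAAddd
dAddAdd
AAAdAdd
Ad>dddd
ddddddd
ddddddd
26) ddddddd
ddddddd
ddddddd
ddAAddd
dAddAdd
AAAdAdd
AdAdddd
ddvdddd
ddddddd
27) ddddddd
ddddddd
ddddddd
ddAAddd
dAddAdd
AAAdAdd
AdAdddd
d<Adddd
ddddddd
28) ddddddd
ddddddd
ddddddd
ddAAddd
dAddAdd
AAAdAdd
A^Adddd
dAAdddd
ddddddd
29) ddddddd
ddddddd
ddddddd
ddAAddd
dAddAdd
AAAdAdd
AA>dddd
dAAdddd
ddddddd
30) ddddddd
ddddddd
ddddddd
ddAAddd
dAddAdd
AA^dAdd
AAddddd
dAAdddd
ddddddd
31) ddddddd
ddddddd
ddddddd
ddAAddd
dAddAdd
A<ddAdd
AAddddd
dAAdddd
ddddddd
32) ddddddd
ddddddd
ddddddd
ddAAddd
dAddAdd
AdddAdd
Avddddd
dAAdddd
ddddddd
33) ddddddd
ddddddd
ddddddd
ddAAddd
dAddAdd
AdddAdd
Ad>dddd
dAAdddd
ddddddd
34) ddddddd
ddddddd
ddddddd
ddAAddd
dAddAdd
AdddAdd
AdAdddd
dAvdddd
ddddddd
35) ddddddd
ddddddd
ddddddd
ddAAddd
dAddAdd
AdddAdd
AdAdddd
dAd>ddd
ddddddd
36) ddddddd
ddddddd
ddddddd
ddAAddd
dAddAdd
AdddAdd
AdAdddd
dAdAddd
dddvddd

8,3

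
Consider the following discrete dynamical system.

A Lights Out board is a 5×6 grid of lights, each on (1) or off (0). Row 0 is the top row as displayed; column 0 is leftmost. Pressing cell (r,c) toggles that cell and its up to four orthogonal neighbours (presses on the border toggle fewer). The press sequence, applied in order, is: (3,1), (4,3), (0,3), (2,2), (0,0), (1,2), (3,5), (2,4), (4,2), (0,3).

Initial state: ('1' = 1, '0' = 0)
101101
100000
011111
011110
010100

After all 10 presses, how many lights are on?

k=0  101101
100000
011111
011110
010100
k=1  101101
100000
001111
100110
000100
k=2  101101
100000
001111
100010
001010
k=3  100011
100100
001111
100010
001010
k=4  100011
101100
010011
101010
001010
k=5  010011
001100
010011
101010
001010
k=6  011011
010000
011011
101010
001010
k=7  011011
010000
011010
101001
001011
k=8  011011
010010
011101
101011
001011
k=9  011011
010010
011101
100011
010111
k=10  010101
010110
011101
100011
010111

17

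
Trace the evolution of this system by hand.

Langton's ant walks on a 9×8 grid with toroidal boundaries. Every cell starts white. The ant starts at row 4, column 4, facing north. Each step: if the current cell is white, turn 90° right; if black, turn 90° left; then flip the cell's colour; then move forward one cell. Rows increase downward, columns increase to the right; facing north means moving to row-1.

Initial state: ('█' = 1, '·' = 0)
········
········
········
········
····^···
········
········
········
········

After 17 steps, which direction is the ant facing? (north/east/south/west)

[0] ········
········
········
········
····^···
········
········
········
········
[1] ········
········
········
········
····█>··
········
········
········
········
[2] ········
········
········
········
····██··
·····v··
········
········
········
[3] ········
········
········
········
····██··
····<█··
········
········
········
[4] ········
········
········
········
····^█··
····██··
········
········
········
[5] ········
········
········
········
···<·█··
····██··
········
········
········
[6] ········
········
········
···^····
···█·█··
····██··
········
········
········
[7] ········
········
········
···█>···
···█·█··
····██··
········
········
········
[8] ········
········
········
···██···
···█v█··
····██··
········
········
········
[9] ········
········
········
···██···
···<██··
····██··
········
········
········
[10] ········
········
········
···██···
····██··
···v██··
········
········
········
[11] ········
········
········
···██···
····██··
··<███··
········
········
········
[12] ········
········
········
···██···
··^·██··
··████··
········
········
········
[13] ········
········
········
···██···
··█>██··
··████··
········
········
········
[14] ········
········
········
···██···
··████··
··█v██··
········
········
········
[15] ········
········
········
···██···
··████··
··█·>█··
········
········
········
[16] ········
········
········
···██···
··██^█··
··█··█··
········
········
········
[17] ········
········
········
···██···
··█<·█··
··█··█··
········
········
········

west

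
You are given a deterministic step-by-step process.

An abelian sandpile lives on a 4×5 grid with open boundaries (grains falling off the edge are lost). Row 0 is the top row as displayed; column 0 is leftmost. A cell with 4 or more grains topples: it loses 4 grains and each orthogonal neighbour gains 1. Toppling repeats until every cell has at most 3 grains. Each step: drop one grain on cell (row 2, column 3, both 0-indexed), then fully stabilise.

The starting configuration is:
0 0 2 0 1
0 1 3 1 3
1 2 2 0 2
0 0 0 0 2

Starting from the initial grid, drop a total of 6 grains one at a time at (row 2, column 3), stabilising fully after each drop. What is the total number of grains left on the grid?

gen 0: 0 0 2 0 1
0 1 3 1 3
1 2 2 0 2
0 0 0 0 2
gen 1: 0 0 2 0 1
0 1 3 1 3
1 2 2 1 2
0 0 0 0 2
gen 2: 0 0 2 0 1
0 1 3 1 3
1 2 2 2 2
0 0 0 0 2
gen 3: 0 0 2 0 1
0 1 3 1 3
1 2 2 3 2
0 0 0 0 2
gen 4: 0 0 2 0 1
0 1 3 2 3
1 2 3 0 3
0 0 0 1 2
gen 5: 0 0 2 0 1
0 1 3 2 3
1 2 3 1 3
0 0 0 1 2
gen 6: 0 0 2 0 1
0 1 3 2 3
1 2 3 2 3
0 0 0 1 2

26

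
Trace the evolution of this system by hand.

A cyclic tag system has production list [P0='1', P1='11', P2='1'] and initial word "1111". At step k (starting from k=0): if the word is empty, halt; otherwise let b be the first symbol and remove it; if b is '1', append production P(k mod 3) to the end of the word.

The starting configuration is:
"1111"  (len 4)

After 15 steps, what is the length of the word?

9

k=0  "1111"  (len 4)
k=1  "1111"  (len 4)
k=2  "11111"  (len 5)
k=3  "11111"  (len 5)
k=4  "11111"  (len 5)
k=5  "111111"  (len 6)
k=6  "111111"  (len 6)
k=7  "111111"  (len 6)
k=8  "1111111"  (len 7)
k=9  "1111111"  (len 7)
k=10  "1111111"  (len 7)
k=11  "11111111"  (len 8)
k=12  "11111111"  (len 8)
k=13  "11111111"  (len 8)
k=14  "111111111"  (len 9)
k=15  "111111111"  (len 9)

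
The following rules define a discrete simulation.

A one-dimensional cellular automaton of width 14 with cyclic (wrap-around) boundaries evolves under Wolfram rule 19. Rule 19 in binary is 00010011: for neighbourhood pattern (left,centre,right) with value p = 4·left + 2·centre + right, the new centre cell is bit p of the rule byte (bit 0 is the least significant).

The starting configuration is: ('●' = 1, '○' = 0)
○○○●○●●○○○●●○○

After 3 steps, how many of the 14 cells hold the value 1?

0) ○○○●○●●○○○●●○○
1) ●●●○○○○●●●○○●●
2) ○○○●●●●○○○●●○○
3) ●●●○○○○●●●○○●●

8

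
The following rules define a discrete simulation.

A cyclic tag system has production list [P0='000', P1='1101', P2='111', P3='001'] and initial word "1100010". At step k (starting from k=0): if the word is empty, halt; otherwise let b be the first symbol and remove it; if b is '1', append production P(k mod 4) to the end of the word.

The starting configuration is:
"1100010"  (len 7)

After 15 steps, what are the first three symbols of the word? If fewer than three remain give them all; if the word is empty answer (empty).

101

k=0  "1100010"  (len 7)
k=1  "100010000"  (len 9)
k=2  "000100001101"  (len 12)
k=3  "00100001101"  (len 11)
k=4  "0100001101"  (len 10)
k=5  "100001101"  (len 9)
k=6  "000011011101"  (len 12)
k=7  "00011011101"  (len 11)
k=8  "0011011101"  (len 10)
k=9  "011011101"  (len 9)
k=10  "11011101"  (len 8)
k=11  "1011101111"  (len 10)
k=12  "011101111001"  (len 12)
k=13  "11101111001"  (len 11)
k=14  "11011110011101"  (len 14)
k=15  "1011110011101111"  (len 16)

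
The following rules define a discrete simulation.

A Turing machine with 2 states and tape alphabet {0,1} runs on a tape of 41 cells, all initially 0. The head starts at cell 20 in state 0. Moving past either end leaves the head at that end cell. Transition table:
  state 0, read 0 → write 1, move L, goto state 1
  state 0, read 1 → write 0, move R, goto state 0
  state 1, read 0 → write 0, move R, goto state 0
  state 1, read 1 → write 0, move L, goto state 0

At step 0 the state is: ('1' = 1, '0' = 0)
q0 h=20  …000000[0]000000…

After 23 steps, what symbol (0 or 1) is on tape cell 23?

0

t=0: q0 h=20  …000000[0]000000…
t=1: q1 h=19  …000000[0]100000…
t=2: q0 h=20  …000000[1]000000…
t=3: q0 h=21  …000000[0]000000…
t=4: q1 h=20  …000000[0]100000…
t=5: q0 h=21  …000000[1]000000…
t=6: q0 h=22  …000000[0]000000…
t=7: q1 h=21  …000000[0]100000…
t=8: q0 h=22  …000000[1]000000…
t=9: q0 h=23  …000000[0]000000…
t=10: q1 h=22  …000000[0]100000…
t=11: q0 h=23  …000000[1]000000…
t=12: q0 h=24  …000000[0]000000…
t=13: q1 h=23  …000000[0]100000…
t=14: q0 h=24  …000000[1]000000…
t=15: q0 h=25  …000000[0]000000…
t=16: q1 h=24  …000000[0]100000…
t=17: q0 h=25  …000000[1]000000…
t=18: q0 h=26  …000000[0]000000…
t=19: q1 h=25  …000000[0]100000…
t=20: q0 h=26  …000000[1]000000…
t=21: q0 h=27  …000000[0]000000…
t=22: q1 h=26  …000000[0]100000…
t=23: q0 h=27  …000000[1]000000…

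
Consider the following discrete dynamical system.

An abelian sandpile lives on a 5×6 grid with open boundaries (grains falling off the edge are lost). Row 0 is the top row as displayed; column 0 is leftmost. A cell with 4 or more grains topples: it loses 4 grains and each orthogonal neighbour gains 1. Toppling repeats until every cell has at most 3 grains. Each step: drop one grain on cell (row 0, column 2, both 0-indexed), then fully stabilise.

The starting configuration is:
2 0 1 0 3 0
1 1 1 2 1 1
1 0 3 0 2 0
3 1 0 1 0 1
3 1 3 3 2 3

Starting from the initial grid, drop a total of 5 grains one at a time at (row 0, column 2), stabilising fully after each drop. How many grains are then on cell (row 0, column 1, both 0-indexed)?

1

k=0  2 0 1 0 3 0
1 1 1 2 1 1
1 0 3 0 2 0
3 1 0 1 0 1
3 1 3 3 2 3
k=1  2 0 2 0 3 0
1 1 1 2 1 1
1 0 3 0 2 0
3 1 0 1 0 1
3 1 3 3 2 3
k=2  2 0 3 0 3 0
1 1 1 2 1 1
1 0 3 0 2 0
3 1 0 1 0 1
3 1 3 3 2 3
k=3  2 1 0 1 3 0
1 1 2 2 1 1
1 0 3 0 2 0
3 1 0 1 0 1
3 1 3 3 2 3
k=4  2 1 1 1 3 0
1 1 2 2 1 1
1 0 3 0 2 0
3 1 0 1 0 1
3 1 3 3 2 3
k=5  2 1 2 1 3 0
1 1 2 2 1 1
1 0 3 0 2 0
3 1 0 1 0 1
3 1 3 3 2 3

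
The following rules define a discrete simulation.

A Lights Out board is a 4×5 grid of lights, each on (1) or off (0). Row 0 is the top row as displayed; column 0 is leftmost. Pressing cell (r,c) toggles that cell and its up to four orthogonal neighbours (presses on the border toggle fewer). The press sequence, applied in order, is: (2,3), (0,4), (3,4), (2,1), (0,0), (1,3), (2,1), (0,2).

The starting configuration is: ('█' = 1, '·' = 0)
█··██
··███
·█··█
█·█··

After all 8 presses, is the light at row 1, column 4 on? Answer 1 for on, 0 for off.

1

0) █··██
··███
·█··█
█·█··
1) █··██
··█·█
·███·
█·██·
2) █····
··█··
·███·
█·██·
3) █····
··█··
·████
█·█·█
4) █····
·██··
█··██
███·█
5) ·█···
███··
█··██
███·█
6) ·█·█·
██·██
█···█
███·█
7) ·█·█·
█··██
·██·█
█·█·█
8) ··█··
█·███
·██·█
█·█·█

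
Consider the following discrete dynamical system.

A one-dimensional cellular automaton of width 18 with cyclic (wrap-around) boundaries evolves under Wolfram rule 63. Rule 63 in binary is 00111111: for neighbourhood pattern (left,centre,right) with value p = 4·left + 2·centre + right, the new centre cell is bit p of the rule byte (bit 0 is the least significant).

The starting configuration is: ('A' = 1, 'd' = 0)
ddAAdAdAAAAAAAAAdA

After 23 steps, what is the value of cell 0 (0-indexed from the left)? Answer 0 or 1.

[0] ddAAdAdAAAAAAAAAdA
[1] AAAdAAAAddddddddAA
[2] dddAAdddAAAAAAAAAd
[3] AAAAdAAAAddddddddA
[4] ddddAAdddAAAAAAAAA
[5] AAAAAdAAAAdddddddd
[6] AddddAAdddAAAAAAAA
[7] dAAAAAdAAAAddddddd
[8] AAddddAAdddAAAAAAA
[9] ddAAAAAdAAAAdddddd
[10] AAAddddAAdddAAAAAA
[11] dddAAAAAdAAAAddddd
[12] AAAAddddAAdddAAAAA
[13] ddddAAAAAdAAAAdddd
[14] AAAAAddddAAdddAAAA
[15] dddddAAAAAdAAAAddd
[16] AAAAAAddddAAdddAAA
[17] ddddddAAAAAdAAAAdd
[18] AAAAAAAddddAAdddAA
[19] dddddddAAAAAdAAAAd
[20] AAAAAAAAddddAAdddA
[21] ddddddddAAAAAdAAAA
[22] AAAAAAAAAddddAAddd
[23] AddddddddAAAAAdAAA

1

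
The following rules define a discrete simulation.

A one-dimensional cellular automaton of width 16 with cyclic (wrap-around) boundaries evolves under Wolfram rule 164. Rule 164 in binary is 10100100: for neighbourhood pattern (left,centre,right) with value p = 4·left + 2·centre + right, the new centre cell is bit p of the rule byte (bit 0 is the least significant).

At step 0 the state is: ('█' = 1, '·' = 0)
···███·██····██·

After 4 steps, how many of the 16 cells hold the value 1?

1

gen 0: ···███·██····██·
gen 1: ····█·█·········
gen 2: ····███·········
gen 3: ·····█··········
gen 4: ·····█··········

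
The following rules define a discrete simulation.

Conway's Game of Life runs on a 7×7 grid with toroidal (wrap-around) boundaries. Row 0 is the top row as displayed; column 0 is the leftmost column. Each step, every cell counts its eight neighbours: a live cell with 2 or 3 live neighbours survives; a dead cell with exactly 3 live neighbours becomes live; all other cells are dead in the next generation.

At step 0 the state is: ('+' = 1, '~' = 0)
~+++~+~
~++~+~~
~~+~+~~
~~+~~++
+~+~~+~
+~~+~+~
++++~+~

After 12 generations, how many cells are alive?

[0] ~+++~+~
~++~+~~
~~+~+~~
~~+~~++
+~+~~+~
+~~+~+~
++++~+~
[1] ~~~~~++
~~~~++~
~~+~+~~
~~+~+++
+~++~+~
+~~+~+~
+~~~~+~
[2] ~~~~~~~
~~~++~+
~~~~~~+
~~+~~~+
+~+~~~~
+~++~+~
+~~~~+~
[3] ~~~~+++
~~~~~+~
+~~+~~+
++~~~~+
+~+~~~~
+~+++~~
~+~~+~~
[4] ~~~~+~+
+~~~~~~
~+~~~+~
~~+~~~~
~~+~~~~
+~+~+~~
+++~~~+
[5] ~~~~~++
+~~~~++
~+~~~~~
~++~~~~
~~+~~~~
+~+~~~+
~~+~~~+
[6] ~~~~~~~
+~~~~+~
~++~~~+
~++~~~~
+~++~~~
+~++~~+
~+~~~~~
[7] ~~~~~~~
++~~~~+
~~+~~~+
~~~~~~~
+~~~~~+
+~~+~~+
+++~~~~
[8] ~~+~~~+
++~~~~+
~+~~~~+
+~~~~~+
+~~~~~+
~~+~~~~
+++~~~+
[9] ~~+~~+~
~++~~++
~+~~~+~
~+~~~+~
++~~~~+
~~+~~~~
+~++~~+
[10] ~~~~++~
+++~+++
~+~~++~
~++~~+~
+++~~~+
~~++~~~
~~++~~+
[11] ~~~~~~~
+++~~~~
~~~~~~~
~~~+++~
+~~~~~+
~~~~~~+
~~+~~+~
[12] ~~+~~~~
~+~~~~~
~++++~~
~~~~+++
+~~~+~+
+~~~~++
~~~~~~~

15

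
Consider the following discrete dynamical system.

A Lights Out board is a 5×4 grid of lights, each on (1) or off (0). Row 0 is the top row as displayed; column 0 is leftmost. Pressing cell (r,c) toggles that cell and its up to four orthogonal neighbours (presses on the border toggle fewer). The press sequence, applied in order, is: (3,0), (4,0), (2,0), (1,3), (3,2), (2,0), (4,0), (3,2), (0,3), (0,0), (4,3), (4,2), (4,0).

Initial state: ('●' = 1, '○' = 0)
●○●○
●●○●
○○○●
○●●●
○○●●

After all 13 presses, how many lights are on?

k=0  ●○●○
●●○●
○○○●
○●●●
○○●●
k=1  ●○●○
●●○●
●○○●
●○●●
●○●●
k=2  ●○●○
●●○●
●○○●
○○●●
○●●●
k=3  ●○●○
○●○●
○●○●
●○●●
○●●●
k=4  ●○●●
○●●○
○●○○
●○●●
○●●●
k=5  ●○●●
○●●○
○●●○
●●○○
○●○●
k=6  ●○●●
●●●○
●○●○
○●○○
○●○●
k=7  ●○●●
●●●○
●○●○
●●○○
●○○●
k=8  ●○●●
●●●○
●○○○
●○●●
●○●●
k=9  ●○○○
●●●●
●○○○
●○●●
●○●●
k=10  ○●○○
○●●●
●○○○
●○●●
●○●●
k=11  ○●○○
○●●●
●○○○
●○●○
●○○○
k=12  ○●○○
○●●●
●○○○
●○○○
●●●●
k=13  ○●○○
○●●●
●○○○
○○○○
○○●●

7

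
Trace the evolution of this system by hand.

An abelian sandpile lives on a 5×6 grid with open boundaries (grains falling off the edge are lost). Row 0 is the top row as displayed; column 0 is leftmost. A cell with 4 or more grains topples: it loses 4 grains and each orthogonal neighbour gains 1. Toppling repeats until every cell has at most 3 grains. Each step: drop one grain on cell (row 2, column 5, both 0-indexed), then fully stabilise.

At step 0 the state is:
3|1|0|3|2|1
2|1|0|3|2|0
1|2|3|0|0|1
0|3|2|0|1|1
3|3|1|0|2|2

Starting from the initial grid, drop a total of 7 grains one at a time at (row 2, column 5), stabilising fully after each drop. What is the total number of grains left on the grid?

48

gen 0: 3|1|0|3|2|1
2|1|0|3|2|0
1|2|3|0|0|1
0|3|2|0|1|1
3|3|1|0|2|2
gen 1: 3|1|0|3|2|1
2|1|0|3|2|0
1|2|3|0|0|2
0|3|2|0|1|1
3|3|1|0|2|2
gen 2: 3|1|0|3|2|1
2|1|0|3|2|0
1|2|3|0|0|3
0|3|2|0|1|1
3|3|1|0|2|2
gen 3: 3|1|0|3|2|1
2|1|0|3|2|1
1|2|3|0|1|0
0|3|2|0|1|2
3|3|1|0|2|2
gen 4: 3|1|0|3|2|1
2|1|0|3|2|1
1|2|3|0|1|1
0|3|2|0|1|2
3|3|1|0|2|2
gen 5: 3|1|0|3|2|1
2|1|0|3|2|1
1|2|3|0|1|2
0|3|2|0|1|2
3|3|1|0|2|2
gen 6: 3|1|0|3|2|1
2|1|0|3|2|1
1|2|3|0|1|3
0|3|2|0|1|2
3|3|1|0|2|2
gen 7: 3|1|0|3|2|1
2|1|0|3|2|2
1|2|3|0|2|0
0|3|2|0|1|3
3|3|1|0|2|2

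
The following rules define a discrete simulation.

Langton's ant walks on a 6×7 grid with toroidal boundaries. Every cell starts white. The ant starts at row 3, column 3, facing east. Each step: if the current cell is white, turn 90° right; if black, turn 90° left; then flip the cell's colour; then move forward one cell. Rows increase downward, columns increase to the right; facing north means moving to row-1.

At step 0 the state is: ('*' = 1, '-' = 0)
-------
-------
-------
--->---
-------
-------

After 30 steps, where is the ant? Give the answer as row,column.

2,2

[0] -------
-------
-------
--->---
-------
-------
[1] -------
-------
-------
---*---
---v---
-------
[2] -------
-------
-------
---*---
--<*---
-------
[3] -------
-------
-------
--^*---
--**---
-------
[4] -------
-------
-------
--*>---
--**---
-------
[5] -------
-------
---^---
--*----
--**---
-------
[6] -------
-------
---*>--
--*----
--**---
-------
[7] -------
-------
---**--
--*-v--
--**---
-------
[8] -------
-------
---**--
--*<*--
--**---
-------
[9] -------
-------
---^*--
--***--
--**---
-------
[10] -------
-------
--<-*--
--***--
--**---
-------
[11] -------
--^----
--*-*--
--***--
--**---
-------
[12] -------
--*>---
--*-*--
--***--
--**---
-------
[13] -------
--**---
--*v*--
--***--
--**---
-------
[14] -------
--**---
--<**--
--***--
--**---
-------
[15] -------
--**---
---**--
--v**--
--**---
-------
[16] -------
--**---
---**--
--->*--
--**---
-------
[17] -------
--**---
---^*--
----*--
--**---
-------
[18] -------
--**---
--<-*--
----*--
--**---
-------
[19] -------
--^*---
--*-*--
----*--
--**---
-------
[20] -------
-<-*---
--*-*--
----*--
--**---
-------
[21] -^-----
-*-*---
--*-*--
----*--
--**---
-------
[22] -*>----
-*-*---
--*-*--
----*--
--**---
-------
[23] -**----
-*v*---
--*-*--
----*--
--**---
-------
[24] -**----
-<**---
--*-*--
----*--
--**---
-------
[25] -**----
--**---
-v*-*--
----*--
--**---
-------
[26] -**----
--**---
<**-*--
----*--
--**---
-------
[27] -**----
^-**---
***-*--
----*--
--**---
-------
[28] -**----
*>**---
***-*--
----*--
--**---
-------
[29] -**----
****---
*v*-*--
----*--
--**---
-------
[30] -**----
****---
*->-*--
----*--
--**---
-------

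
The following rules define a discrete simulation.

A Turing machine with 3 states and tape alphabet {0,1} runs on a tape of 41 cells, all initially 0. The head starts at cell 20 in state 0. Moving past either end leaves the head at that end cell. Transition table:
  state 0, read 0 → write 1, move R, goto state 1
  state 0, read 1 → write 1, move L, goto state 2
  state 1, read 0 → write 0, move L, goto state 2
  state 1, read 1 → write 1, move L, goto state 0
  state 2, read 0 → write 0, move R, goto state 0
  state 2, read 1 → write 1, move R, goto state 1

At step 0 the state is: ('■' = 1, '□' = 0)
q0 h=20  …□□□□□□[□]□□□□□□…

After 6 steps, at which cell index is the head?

gen 0: q0 h=20  …□□□□□□[□]□□□□□□…
gen 1: q1 h=21  …□□□□□■[□]□□□□□□…
gen 2: q2 h=20  …□□□□□□[■]□□□□□□…
gen 3: q1 h=21  …□□□□□■[□]□□□□□□…
gen 4: q2 h=20  …□□□□□□[■]□□□□□□…
gen 5: q1 h=21  …□□□□□■[□]□□□□□□…
gen 6: q2 h=20  …□□□□□□[■]□□□□□□…

20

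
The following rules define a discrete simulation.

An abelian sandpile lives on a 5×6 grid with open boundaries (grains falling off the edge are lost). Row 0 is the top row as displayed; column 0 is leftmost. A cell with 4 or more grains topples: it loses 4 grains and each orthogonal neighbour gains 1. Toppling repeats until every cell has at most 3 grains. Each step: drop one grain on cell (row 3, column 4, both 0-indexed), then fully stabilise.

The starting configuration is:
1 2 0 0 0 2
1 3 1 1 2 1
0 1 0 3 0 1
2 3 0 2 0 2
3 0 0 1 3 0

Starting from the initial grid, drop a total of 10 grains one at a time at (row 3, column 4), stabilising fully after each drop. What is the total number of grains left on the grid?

43

[0] 1 2 0 0 0 2
1 3 1 1 2 1
0 1 0 3 0 1
2 3 0 2 0 2
3 0 0 1 3 0
[1] 1 2 0 0 0 2
1 3 1 1 2 1
0 1 0 3 0 1
2 3 0 2 1 2
3 0 0 1 3 0
[2] 1 2 0 0 0 2
1 3 1 1 2 1
0 1 0 3 0 1
2 3 0 2 2 2
3 0 0 1 3 0
[3] 1 2 0 0 0 2
1 3 1 1 2 1
0 1 0 3 0 1
2 3 0 2 3 2
3 0 0 1 3 0
[4] 1 2 0 0 0 2
1 3 1 1 2 1
0 1 0 3 1 1
2 3 0 3 1 3
3 0 0 2 0 1
[5] 1 2 0 0 0 2
1 3 1 1 2 1
0 1 0 3 1 1
2 3 0 3 2 3
3 0 0 2 0 1
[6] 1 2 0 0 0 2
1 3 1 1 2 1
0 1 0 3 1 1
2 3 0 3 3 3
3 0 0 2 0 1
[7] 1 2 0 0 0 2
1 3 1 2 2 1
0 1 1 0 3 2
2 3 1 1 2 0
3 0 0 3 1 2
[8] 1 2 0 0 0 2
1 3 1 2 2 1
0 1 1 0 3 2
2 3 1 1 3 0
3 0 0 3 1 2
[9] 1 2 0 0 0 2
1 3 1 2 3 1
0 1 1 1 0 3
2 3 1 2 1 1
3 0 0 3 2 2
[10] 1 2 0 0 0 2
1 3 1 2 3 1
0 1 1 1 0 3
2 3 1 2 2 1
3 0 0 3 2 2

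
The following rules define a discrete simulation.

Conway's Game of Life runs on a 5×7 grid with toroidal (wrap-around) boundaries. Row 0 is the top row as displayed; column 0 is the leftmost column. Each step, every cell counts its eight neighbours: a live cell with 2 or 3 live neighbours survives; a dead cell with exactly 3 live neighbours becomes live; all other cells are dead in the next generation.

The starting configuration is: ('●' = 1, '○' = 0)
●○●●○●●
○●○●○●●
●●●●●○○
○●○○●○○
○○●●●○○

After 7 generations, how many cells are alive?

19

step 0: ●○●●○●●
○●○●○●●
●●●●●○○
○●○○●○○
○○●●●○○
step 1: ●○○○○○○
○○○○○○○
○○○○○○●
●○○○○●○
●○○○○○●
step 2: ●○○○○○●
○○○○○○○
○○○○○○●
●○○○○●○
●●○○○○○
step 3: ●●○○○○●
●○○○○○●
○○○○○○●
●●○○○○○
○●○○○○○
step 4: ○●○○○○●
○●○○○●○
○●○○○○●
●●○○○○○
○○●○○○●
step 5: ○●●○○●●
○●●○○●●
○●●○○○●
○●●○○○●
○○●○○○●
step 6: ○○○●○○○
○○○●○○○
○○○●○○●
○○○●○●●
○○○●○○●
step 7: ○○●●●○○
○○●●●○○
○○●●○●●
●○●●○●●
○○●●○●●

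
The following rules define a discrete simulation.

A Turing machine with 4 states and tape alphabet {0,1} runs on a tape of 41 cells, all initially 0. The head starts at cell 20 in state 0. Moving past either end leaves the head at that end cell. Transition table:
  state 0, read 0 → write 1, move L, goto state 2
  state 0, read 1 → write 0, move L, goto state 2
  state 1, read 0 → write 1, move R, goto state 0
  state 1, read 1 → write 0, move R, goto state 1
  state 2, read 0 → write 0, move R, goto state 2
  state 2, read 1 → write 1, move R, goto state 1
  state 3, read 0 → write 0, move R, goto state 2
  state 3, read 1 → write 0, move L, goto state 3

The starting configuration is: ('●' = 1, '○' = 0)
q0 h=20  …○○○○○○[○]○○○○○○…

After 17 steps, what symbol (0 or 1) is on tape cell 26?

0

[0] q0 h=20  …○○○○○○[○]○○○○○○…
[1] q2 h=19  …○○○○○○[○]●○○○○○…
[2] q2 h=20  …○○○○○○[●]○○○○○○…
[3] q1 h=21  …○○○○○●[○]○○○○○○…
[4] q0 h=22  …○○○○●●[○]○○○○○○…
[5] q2 h=21  …○○○○○●[●]●○○○○○…
[6] q1 h=22  …○○○○●●[●]○○○○○○…
[7] q1 h=23  …○○○●●○[○]○○○○○○…
[8] q0 h=24  …○○●●○●[○]○○○○○○…
[9] q2 h=23  …○○○●●○[●]●○○○○○…
[10] q1 h=24  …○○●●○●[●]○○○○○○…
[11] q1 h=25  …○●●○●○[○]○○○○○○…
[12] q0 h=26  …●●○●○●[○]○○○○○○…
[13] q2 h=25  …○●●○●○[●]●○○○○○…
[14] q1 h=26  …●●○●○●[●]○○○○○○…
[15] q1 h=27  …●○●○●○[○]○○○○○○…
[16] q0 h=28  …○●○●○●[○]○○○○○○…
[17] q2 h=27  …●○●○●○[●]●○○○○○…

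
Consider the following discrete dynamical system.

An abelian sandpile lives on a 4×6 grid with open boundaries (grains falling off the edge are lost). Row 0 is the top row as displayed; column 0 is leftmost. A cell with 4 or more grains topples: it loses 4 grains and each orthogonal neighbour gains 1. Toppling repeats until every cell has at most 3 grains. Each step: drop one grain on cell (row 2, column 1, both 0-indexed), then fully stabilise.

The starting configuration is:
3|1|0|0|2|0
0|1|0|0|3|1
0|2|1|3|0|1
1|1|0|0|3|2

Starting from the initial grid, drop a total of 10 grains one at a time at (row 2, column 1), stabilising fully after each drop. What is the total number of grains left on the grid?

34

step 0: 3|1|0|0|2|0
0|1|0|0|3|1
0|2|1|3|0|1
1|1|0|0|3|2
step 1: 3|1|0|0|2|0
0|1|0|0|3|1
0|3|1|3|0|1
1|1|0|0|3|2
step 2: 3|1|0|0|2|0
0|2|0|0|3|1
1|0|2|3|0|1
1|2|0|0|3|2
step 3: 3|1|0|0|2|0
0|2|0|0|3|1
1|1|2|3|0|1
1|2|0|0|3|2
step 4: 3|1|0|0|2|0
0|2|0|0|3|1
1|2|2|3|0|1
1|2|0|0|3|2
step 5: 3|1|0|0|2|0
0|2|0|0|3|1
1|3|2|3|0|1
1|2|0|0|3|2
step 6: 3|1|0|0|2|0
0|3|0|0|3|1
2|0|3|3|0|1
1|3|0|0|3|2
step 7: 3|1|0|0|2|0
0|3|0|0|3|1
2|1|3|3|0|1
1|3|0|0|3|2
step 8: 3|1|0|0|2|0
0|3|0|0|3|1
2|2|3|3|0|1
1|3|0|0|3|2
step 9: 3|1|0|0|2|0
0|3|0|0|3|1
2|3|3|3|0|1
1|3|0|0|3|2
step 10: 3|2|0|0|2|0
1|0|2|1|3|1
3|3|1|0|1|1
2|0|2|1|3|2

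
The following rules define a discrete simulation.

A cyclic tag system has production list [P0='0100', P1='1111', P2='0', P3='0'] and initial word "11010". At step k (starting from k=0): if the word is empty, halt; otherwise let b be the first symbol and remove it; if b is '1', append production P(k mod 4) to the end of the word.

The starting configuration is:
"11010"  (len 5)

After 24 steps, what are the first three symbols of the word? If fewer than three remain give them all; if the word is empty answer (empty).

000

0) "11010"  (len 5)
1) "10100100"  (len 8)
2) "01001001111"  (len 11)
3) "1001001111"  (len 10)
4) "0010011110"  (len 10)
5) "010011110"  (len 9)
6) "10011110"  (len 8)
7) "00111100"  (len 8)
8) "0111100"  (len 7)
9) "111100"  (len 6)
10) "111001111"  (len 9)
11) "110011110"  (len 9)
12) "100111100"  (len 9)
13) "001111000100"  (len 12)
14) "01111000100"  (len 11)
15) "1111000100"  (len 10)
16) "1110001000"  (len 10)
17) "1100010000100"  (len 13)
18) "1000100001001111"  (len 16)
19) "0001000010011110"  (len 16)
20) "001000010011110"  (len 15)
21) "01000010011110"  (len 14)
22) "1000010011110"  (len 13)
23) "0000100111100"  (len 13)
24) "000100111100"  (len 12)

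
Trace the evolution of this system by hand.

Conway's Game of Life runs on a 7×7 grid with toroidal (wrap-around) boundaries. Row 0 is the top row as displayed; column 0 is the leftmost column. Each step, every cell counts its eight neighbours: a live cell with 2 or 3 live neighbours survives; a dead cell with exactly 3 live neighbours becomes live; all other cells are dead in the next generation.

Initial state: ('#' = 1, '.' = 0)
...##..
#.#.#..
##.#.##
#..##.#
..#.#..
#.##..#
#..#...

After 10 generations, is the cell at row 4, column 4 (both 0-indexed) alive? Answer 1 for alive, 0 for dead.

t=0: ...##..
#.#.#..
##.#.##
#..##.#
..#.#..
#.##..#
#..#...
t=1: .##.#..
#.#....
.......
.......
..#.#..
#.#.#.#
##....#
t=2: ..##..#
..##...
.......
.......
.#...#.
..#...#
......#
t=3: ..##...
..##...
.......
.......
.......
#....##
#.##.##
t=4: ......#
..##...
.......
.......
......#
##..##.
#.##.#.
t=5: .#..#.#
.......
.......
.......
#....##
######.
#.##.#.
t=6: #######
.......
.......
......#
#.##.#.
.......
.......
t=7: #######
#######
.......
......#
......#
.......
#######
t=8: .......
.......
.####..
.......
.......
.####..
.......
t=9: .......
..##...
..##...
..##...
..##...
..##...
..##...
t=10: .......
..##...
.#..#..
.#..#..
.#..#..
.#..#..
..##...

1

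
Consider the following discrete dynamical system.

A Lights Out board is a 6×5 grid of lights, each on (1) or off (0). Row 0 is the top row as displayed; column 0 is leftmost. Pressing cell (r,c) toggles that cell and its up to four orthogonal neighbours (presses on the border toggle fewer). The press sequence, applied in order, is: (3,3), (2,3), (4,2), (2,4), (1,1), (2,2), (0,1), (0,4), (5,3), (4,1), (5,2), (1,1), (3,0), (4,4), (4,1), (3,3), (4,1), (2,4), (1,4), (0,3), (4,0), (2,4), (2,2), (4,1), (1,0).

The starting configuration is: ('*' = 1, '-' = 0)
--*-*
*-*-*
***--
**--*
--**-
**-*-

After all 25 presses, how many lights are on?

15

step 0: --*-*
*-*-*
***--
**--*
--**-
**-*-
step 1: --*-*
*-*-*
****-
****-
--*--
**-*-
step 2: --*-*
*-***
**--*
***--
--*--
**-*-
step 3: --*-*
*-***
**--*
**---
-*-*-
****-
step 4: --*-*
*-**-
**-*-
**--*
-*-*-
****-
step 5: -**-*
-*-*-
*--*-
**--*
-*-*-
****-
step 6: -**-*
-***-
***--
***-*
-*-*-
****-
step 7: *---*
--**-
***--
***-*
-*-*-
****-
step 8: *--*-
--***
***--
***-*
-*-*-
****-
step 9: *--*-
--***
***--
***-*
-*---
**--*
step 10: *--*-
--***
***--
*-*-*
*-*--
*---*
step 11: *--*-
--***
***--
*-*-*
*----
*****
step 12: **-*-
**-**
*-*--
*-*-*
*----
*****
step 13: **-*-
**-**
--*--
-**-*
-----
*****
step 14: **-*-
**-**
--*--
-**--
---**
****-
step 15: **-*-
**-**
--*--
--*--
*****
*-**-
step 16: **-*-
**-**
--**-
---**
***-*
*-**-
step 17: **-*-
**-**
--**-
-*-**
----*
****-
step 18: **-*-
**-*-
--*-*
-*-*-
----*
****-
step 19: **-**
**--*
--*--
-*-*-
----*
****-
step 20: ***--
**-**
--*--
-*-*-
----*
****-
step 21: ***--
**-**
--*--
**-*-
**--*
-***-
step 22: ***--
**-*-
--***
**-**
**--*
-***-
step 23: ***--
****-
-*--*
*****
**--*
-***-
step 24: ***--
****-
-*--*
*-***
--*-*
--**-
step 25: -**--
--**-
**--*
*-***
--*-*
--**-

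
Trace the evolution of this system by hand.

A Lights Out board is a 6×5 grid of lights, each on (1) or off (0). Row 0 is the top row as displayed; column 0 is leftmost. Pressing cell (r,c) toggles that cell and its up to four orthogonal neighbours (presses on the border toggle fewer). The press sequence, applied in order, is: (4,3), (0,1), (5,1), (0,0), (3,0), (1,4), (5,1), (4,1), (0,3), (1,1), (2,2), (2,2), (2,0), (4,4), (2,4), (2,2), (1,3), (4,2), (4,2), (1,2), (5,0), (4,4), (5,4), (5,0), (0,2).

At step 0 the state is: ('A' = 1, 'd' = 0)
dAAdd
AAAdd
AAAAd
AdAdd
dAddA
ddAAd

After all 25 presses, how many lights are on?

15

t=0: dAAdd
AAAdd
AAAAd
AdAdd
dAddA
ddAAd
t=1: dAAdd
AAAdd
AAAAd
AdAAd
dAAAd
ddAdd
t=2: Adddd
AdAdd
AAAAd
AdAAd
dAAAd
ddAdd
t=3: Adddd
AdAdd
AAAAd
AdAAd
ddAAd
AAddd
t=4: dAddd
ddAdd
AAAAd
AdAAd
ddAAd
AAddd
t=5: dAddd
ddAdd
dAAAd
dAAAd
AdAAd
AAddd
t=6: dAddA
ddAAA
dAAAA
dAAAd
AdAAd
AAddd
t=7: dAddA
ddAAA
dAAAA
dAAAd
AAAAd
ddAdd
t=8: dAddA
ddAAA
dAAAA
ddAAd
dddAd
dAAdd
t=9: dAAAd
ddAdA
dAAAA
ddAAd
dddAd
dAAdd
t=10: ddAAd
AAddA
ddAAA
ddAAd
dddAd
dAAdd
t=11: ddAAd
AAAdA
dAddA
dddAd
dddAd
dAAdd
t=12: ddAAd
AAddA
ddAAA
ddAAd
dddAd
dAAdd
t=13: ddAAd
dAddA
AAAAA
AdAAd
dddAd
dAAdd
t=14: ddAAd
dAddA
AAAAA
AdAAA
ddddA
dAAdA
t=15: ddAAd
dAddd
AAAdd
AdAAd
ddddA
dAAdA
t=16: ddAAd
dAAdd
AddAd
AddAd
ddddA
dAAdA
t=17: ddAdd
dAdAA
Adddd
AddAd
ddddA
dAAdA
t=18: ddAdd
dAdAA
Adddd
AdAAd
dAAAA
dAddA
t=19: ddAdd
dAdAA
Adddd
AddAd
ddddA
dAAdA
t=20: ddddd
ddAdA
AdAdd
AddAd
ddddA
dAAdA
t=21: ddddd
ddAdA
AdAdd
AddAd
AdddA
AdAdA
t=22: ddddd
ddAdA
AdAdd
AddAA
AddAd
AdAdd
t=23: ddddd
ddAdA
AdAdd
AddAA
AddAA
AdAAA
t=24: ddddd
ddAdA
AdAdd
AddAA
dddAA
dAAAA
t=25: dAAAd
ddddA
AdAdd
AddAA
dddAA
dAAAA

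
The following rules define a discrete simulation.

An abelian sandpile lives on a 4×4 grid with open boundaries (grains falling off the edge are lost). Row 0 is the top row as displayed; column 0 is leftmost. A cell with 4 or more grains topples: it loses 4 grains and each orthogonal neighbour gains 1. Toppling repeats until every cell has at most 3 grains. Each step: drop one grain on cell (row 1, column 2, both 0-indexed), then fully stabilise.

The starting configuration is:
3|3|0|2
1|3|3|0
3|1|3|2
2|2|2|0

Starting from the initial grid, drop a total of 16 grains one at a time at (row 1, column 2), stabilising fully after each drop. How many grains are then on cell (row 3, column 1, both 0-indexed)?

k=0  3|3|0|2
1|3|3|0
3|1|3|2
2|2|2|0
k=1  0|1|2|2
3|1|2|1
3|3|0|3
2|2|3|0
k=2  0|1|2|2
3|1|3|1
3|3|0|3
2|2|3|0
k=3  0|1|3|2
3|2|0|2
3|3|1|3
2|2|3|0
k=4  0|1|3|2
3|2|1|2
3|3|1|3
2|2|3|0
k=5  0|1|3|2
3|2|2|2
3|3|1|3
2|2|3|0
k=6  0|1|3|2
3|2|3|2
3|3|1|3
2|2|3|0
k=7  0|2|0|3
3|3|1|3
3|3|2|3
2|2|3|0
k=8  0|2|0|3
3|3|2|3
3|3|2|3
2|2|3|0
k=9  0|2|0|3
3|3|3|3
3|3|2|3
2|2|3|0
k=10  1|3|2|0
1|2|3|2
2|3|2|1
0|1|1|2
k=11  1|3|3|0
1|3|0|3
2|3|3|1
0|1|1|2
k=12  1|3|3|0
1|3|1|3
2|3|3|1
0|1|1|2
k=13  1|3|3|0
1|3|2|3
2|3|3|1
0|1|1|2
k=14  1|3|3|0
1|3|3|3
2|3|3|1
0|1|1|2
k=15  2|1|2|2
2|3|0|1
3|1|2|3
0|2|2|2
k=16  2|1|2|2
2|3|1|1
3|1|2|3
0|2|2|2

2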